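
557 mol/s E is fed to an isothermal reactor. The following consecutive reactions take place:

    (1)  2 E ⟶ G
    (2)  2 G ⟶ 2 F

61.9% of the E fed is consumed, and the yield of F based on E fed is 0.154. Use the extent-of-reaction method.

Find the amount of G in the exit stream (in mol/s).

Conversion of E: E consumed = 2ξ₁ = 0.619 × 557 → ξ₁ = 172.4 mol/s.
Yield of F: 2ξ₂ / 557 = 0.154 → ξ₂ = 42.89 mol/s.
Outlet amounts (n = n₀ + Σ ν·ξ):
  E: 557 − 2(172.4) = 212.2
  G: 0 + 1(172.4) − 2(42.89) = 86.61
  F: 0 + 2(42.89) = 85.78

86.6 mol/s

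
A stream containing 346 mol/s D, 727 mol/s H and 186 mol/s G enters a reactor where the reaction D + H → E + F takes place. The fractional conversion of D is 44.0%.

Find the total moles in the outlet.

D reacted = 0.44 × 346 = 152.2 mol/s; ν_D = −1, so ξ = 152.2/1 = 152.2 mol/s.
Outlet amounts (n = n₀ + ν ξ):
  D: 346 − 1(152.2) = 193.8
  H: 727 − 1(152.2) = 574.8
  E: 0 + 1(152.2) = 152.2
  F: 0 + 1(152.2) = 152.2
  G: 186 (inert)
Total out = 193.8 + 574.8 + 152.2 + 152.2 + 186 = 1259 mol/s.

1260 mol/s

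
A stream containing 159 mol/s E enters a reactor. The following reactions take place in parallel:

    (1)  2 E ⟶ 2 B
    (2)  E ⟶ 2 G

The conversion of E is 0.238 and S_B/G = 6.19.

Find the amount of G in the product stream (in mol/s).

Conversion of E: E consumed = 0.238 × 159 = 37.84 mol/s = 2ξ₁ + 1ξ₂.
Selectivity: 2ξ₁ / (2ξ₂) = 6.19 → ξ₁ = 6.19 ξ₂.
Substitute: (2·6.19 + 1) ξ₂ = 37.84 → ξ₂ = 2.828 mol/s, ξ₁ = 17.51 mol/s.
Outlet amounts (n = n₀ + Σ ν·ξ):
  E: 159 − 2(17.51) − 1(2.828) = 121.2
  B: 0 + 2(17.51) = 35.01
  G: 0 + 2(2.828) = 5.657

5.66 mol/s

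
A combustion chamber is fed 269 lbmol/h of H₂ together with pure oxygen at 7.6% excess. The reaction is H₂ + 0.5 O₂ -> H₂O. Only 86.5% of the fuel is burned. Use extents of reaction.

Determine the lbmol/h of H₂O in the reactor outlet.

Stoichiometric O₂ = 0.5 × 269 = 134.5 lbmol/h; O₂ fed = 134.5 × 1.076 = 144.7 lbmol/h.
Fuel reacted = 0.865 × 269 → ξ = 232.7 lbmol/h.
Outlet (n = n₀ + ν ξ):
  H₂: 269 − 1(232.7) = 36.31
  O₂: 144.7 − 0.5(232.7) = 28.38
  H₂O: 0 + 1(232.7) = 232.7

233 lbmol/h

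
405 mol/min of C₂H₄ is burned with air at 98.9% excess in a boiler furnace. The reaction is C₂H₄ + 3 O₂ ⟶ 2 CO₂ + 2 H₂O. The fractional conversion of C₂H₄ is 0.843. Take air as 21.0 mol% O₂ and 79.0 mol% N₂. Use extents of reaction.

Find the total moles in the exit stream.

Stoichiometric O₂ = 3 × 405 = 1215 mol/min; O₂ fed = 1215 × 1.989 = 2417 mol/min.
N₂ fed = 2417 × 79/21 = 9091 mol/min.
Fuel reacted = 0.843 × 405 → ξ = 341.4 mol/min.
Outlet (n = n₀ + ν ξ):
  C₂H₄: 405 − 1(341.4) = 63.59
  O₂: 2417 − 3(341.4) = 1392
  N₂: 9091 (inert)
  CO₂: 0 + 2(341.4) = 682.8
  H₂O: 0 + 2(341.4) = 682.8
Total out = 63.59 + 1392 + 9091 + 682.8 + 682.8 = 11910 mol/min.

11900 mol/min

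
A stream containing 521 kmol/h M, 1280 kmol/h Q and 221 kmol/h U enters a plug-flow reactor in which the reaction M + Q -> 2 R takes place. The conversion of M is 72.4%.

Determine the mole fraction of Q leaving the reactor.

0.446

M reacted = 0.724 × 521 = 377.2 kmol/h; ν_M = −1, so ξ = 377.2/1 = 377.2 kmol/h.
Outlet amounts (n = n₀ + ν ξ):
  M: 521 − 1(377.2) = 143.8
  Q: 1280 − 1(377.2) = 902.8
  R: 0 + 2(377.2) = 754.4
  U: 221 (inert)
Total out = 2022 kmol/h; y_Q = 902.8 / 2022 = 0.4465.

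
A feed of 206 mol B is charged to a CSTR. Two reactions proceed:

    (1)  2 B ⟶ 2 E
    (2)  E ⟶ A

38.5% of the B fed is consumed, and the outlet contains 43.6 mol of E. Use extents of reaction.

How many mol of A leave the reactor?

Conversion of B: B consumed = 2ξ₁ = 0.385 × 206 → ξ₁ = 39.66 mol.
E balance: n_E = 0 + 2ξ₁ − 1ξ₂ = 43.6 → ξ₂ = (2·39.66 − 43.6)/1 = 35.71 mol.
Outlet amounts (n = n₀ + Σ ν·ξ):
  B: 206 − 2(39.66) = 126.7
  E: 0 + 2(39.66) − 1(35.71) = 43.6
  A: 0 + 1(35.71) = 35.71

35.7 mol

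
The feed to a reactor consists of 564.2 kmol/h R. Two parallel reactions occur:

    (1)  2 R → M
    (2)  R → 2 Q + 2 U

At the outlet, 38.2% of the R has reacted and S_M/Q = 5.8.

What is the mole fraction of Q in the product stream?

Conversion of R: R consumed = 0.382 × 564.2 = 215.5 kmol/h = 2ξ₁ + 1ξ₂.
Selectivity: 1ξ₁ / (2ξ₂) = 5.8 → ξ₁ = 11.6 ξ₂.
Substitute: (2·11.6 + 1) ξ₂ = 215.5 → ξ₂ = 8.906 kmol/h, ξ₁ = 103.3 kmol/h.
Outlet amounts (n = n₀ + Σ ν·ξ):
  R: 564.2 − 2(103.3) − 1(8.906) = 348.7
  M: 0 + 1(103.3) = 103.3
  Q: 0 + 2(8.906) = 17.81
  U: 0 + 2(8.906) = 17.81
Total out = 487.6 kmol/h; y_Q = 17.81 / 487.6 = 0.03653.

0.0365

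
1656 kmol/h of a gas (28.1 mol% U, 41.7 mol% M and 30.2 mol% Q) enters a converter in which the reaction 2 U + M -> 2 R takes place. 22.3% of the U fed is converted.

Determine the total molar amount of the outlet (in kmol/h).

1600 kmol/h

U reacted = 0.223 × 465.3 = 103.8 kmol/h; ν_U = −2, so ξ = 103.8/2 = 51.88 kmol/h.
Outlet amounts (n = n₀ + ν ξ):
  U: 465.3 − 2(51.88) = 361.6
  M: 690.6 − 1(51.88) = 638.7
  R: 0 + 2(51.88) = 103.8
  Q: 500.1 (inert)
Total out = 361.6 + 638.7 + 103.8 + 500.1 = 1604 kmol/h.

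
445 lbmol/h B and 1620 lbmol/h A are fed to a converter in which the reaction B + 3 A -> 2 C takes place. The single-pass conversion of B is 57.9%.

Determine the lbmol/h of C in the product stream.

B reacted = 0.579 × 445 = 257.7 lbmol/h; ν_B = −1, so ξ = 257.7/1 = 257.7 lbmol/h.
Outlet amounts (n = n₀ + ν ξ):
  B: 445 − 1(257.7) = 187.3
  A: 1620 − 3(257.7) = 847
  C: 0 + 2(257.7) = 515.3

515 lbmol/h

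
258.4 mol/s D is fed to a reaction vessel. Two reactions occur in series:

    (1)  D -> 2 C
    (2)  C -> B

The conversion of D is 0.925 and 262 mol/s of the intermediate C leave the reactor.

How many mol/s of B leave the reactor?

216 mol/s

Conversion of D: D consumed = 1ξ₁ = 0.925 × 258.4 → ξ₁ = 239 mol/s.
C balance: n_C = 0 + 2ξ₁ − 1ξ₂ = 262 → ξ₂ = (2·239 − 262)/1 = 216 mol/s.
Outlet amounts (n = n₀ + Σ ν·ξ):
  D: 258.4 − 1(239) = 19.38
  C: 0 + 2(239) − 1(216) = 262
  B: 0 + 1(216) = 216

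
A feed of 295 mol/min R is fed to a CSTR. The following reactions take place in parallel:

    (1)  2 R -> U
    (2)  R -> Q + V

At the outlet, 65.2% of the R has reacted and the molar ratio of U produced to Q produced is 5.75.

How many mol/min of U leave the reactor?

88.5 mol/min

Conversion of R: R consumed = 0.652 × 295 = 192.3 mol/min = 2ξ₁ + 1ξ₂.
Selectivity: 1ξ₁ / (1ξ₂) = 5.75 → ξ₁ = 5.75 ξ₂.
Substitute: (2·5.75 + 1) ξ₂ = 192.3 → ξ₂ = 15.39 mol/min, ξ₁ = 88.48 mol/min.
Outlet amounts (n = n₀ + Σ ν·ξ):
  R: 295 − 2(88.48) − 1(15.39) = 102.7
  U: 0 + 1(88.48) = 88.48
  Q: 0 + 1(15.39) = 15.39
  V: 0 + 1(15.39) = 15.39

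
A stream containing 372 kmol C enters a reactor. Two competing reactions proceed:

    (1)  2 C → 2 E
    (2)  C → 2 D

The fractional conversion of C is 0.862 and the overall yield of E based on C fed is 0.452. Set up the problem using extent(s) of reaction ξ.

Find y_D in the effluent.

Yield of E: 2ξ₁ / 372 = 0.452 → ξ₁ = 84.07 kmol.
Conversion of C: 2ξ₁ + 1ξ₂ = 0.862 × 372 = 320.7 → ξ₂ = 152.5 kmol.
Outlet amounts (n = n₀ + Σ ν·ξ):
  C: 372 − 2(84.07) − 1(152.5) = 51.34
  E: 0 + 2(84.07) = 168.1
  D: 0 + 2(152.5) = 305
Total out = 524.5 kmol; y_D = 305 / 524.5 = 0.5816.

0.582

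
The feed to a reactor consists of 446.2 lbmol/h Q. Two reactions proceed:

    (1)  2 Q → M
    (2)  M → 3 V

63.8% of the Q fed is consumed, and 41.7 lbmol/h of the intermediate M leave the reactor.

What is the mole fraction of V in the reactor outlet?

0.598

Conversion of Q: Q consumed = 2ξ₁ = 0.638 × 446.2 → ξ₁ = 142.3 lbmol/h.
M balance: n_M = 0 + 1ξ₁ − 1ξ₂ = 41.7 → ξ₂ = (1·142.3 − 41.7)/1 = 100.6 lbmol/h.
Outlet amounts (n = n₀ + Σ ν·ξ):
  Q: 446.2 − 2(142.3) = 161.5
  M: 0 + 1(142.3) − 1(100.6) = 41.7
  V: 0 + 3(100.6) = 301.9
Total out = 505.1 lbmol/h; y_V = 301.9 / 505.1 = 0.5977.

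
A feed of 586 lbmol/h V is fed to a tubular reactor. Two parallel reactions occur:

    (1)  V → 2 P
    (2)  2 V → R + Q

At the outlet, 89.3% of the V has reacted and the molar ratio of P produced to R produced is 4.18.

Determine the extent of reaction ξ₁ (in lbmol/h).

Conversion of V: V consumed = 0.893 × 586 = 523.3 lbmol/h = 1ξ₁ + 2ξ₂.
Selectivity: 2ξ₁ / (1ξ₂) = 4.18 → ξ₁ = 2.09 ξ₂.
Substitute: (1·2.09 + 2) ξ₂ = 523.3 → ξ₂ = 127.9 lbmol/h, ξ₁ = 267.4 lbmol/h.
Outlet amounts (n = n₀ + Σ ν·ξ):
  V: 586 − 1(267.4) − 2(127.9) = 62.7
  P: 0 + 2(267.4) = 534.8
  R: 0 + 1(127.9) = 127.9
  Q: 0 + 1(127.9) = 127.9

ξ₁ = 267 lbmol/h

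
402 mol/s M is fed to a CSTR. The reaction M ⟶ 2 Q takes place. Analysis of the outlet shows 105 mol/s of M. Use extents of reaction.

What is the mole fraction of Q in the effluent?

For M: n = n₀ − 1ξ → 105 = 402 − 1ξ, giving ξ = 297 mol/s.
Outlet amounts (n = n₀ + ν ξ):
  M: 402 − 1(297) = 105
  Q: 0 + 2(297) = 594
Total out = 699 mol/s; y_Q = 594 / 699 = 0.8498.

0.85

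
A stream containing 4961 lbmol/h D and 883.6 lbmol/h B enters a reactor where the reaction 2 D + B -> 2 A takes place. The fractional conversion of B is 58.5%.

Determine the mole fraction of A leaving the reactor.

B reacted = 0.585 × 883.6 = 516.9 lbmol/h; ν_B = −1, so ξ = 516.9/1 = 516.9 lbmol/h.
Outlet amounts (n = n₀ + ν ξ):
  D: 4961 − 2(516.9) = 3927
  B: 883.6 − 1(516.9) = 366.7
  A: 0 + 2(516.9) = 1034
Total out = 5328 lbmol/h; y_A = 1034 / 5328 = 0.194.

0.194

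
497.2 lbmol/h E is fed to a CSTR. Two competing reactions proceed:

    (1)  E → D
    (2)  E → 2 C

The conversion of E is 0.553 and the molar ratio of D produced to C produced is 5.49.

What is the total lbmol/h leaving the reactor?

Conversion of E: E consumed = 0.553 × 497.2 = 275 lbmol/h = 1ξ₁ + 1ξ₂.
Selectivity: 1ξ₁ / (2ξ₂) = 5.49 → ξ₁ = 10.98 ξ₂.
Substitute: (1·10.98 + 1) ξ₂ = 275 → ξ₂ = 22.95 lbmol/h, ξ₁ = 252 lbmol/h.
Outlet amounts (n = n₀ + Σ ν·ξ):
  E: 497.2 − 1(252) − 1(22.95) = 222.2
  D: 0 + 1(252) = 252
  C: 0 + 2(22.95) = 45.9
Total out = 222.2 + 252 + 45.9 = 520.2 lbmol/h.

520 lbmol/h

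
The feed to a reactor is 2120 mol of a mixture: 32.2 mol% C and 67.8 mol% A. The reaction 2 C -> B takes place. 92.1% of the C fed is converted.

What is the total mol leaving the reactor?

C reacted = 0.921 × 682.6 = 628.7 mol; ν_C = −2, so ξ = 628.7/2 = 314.4 mol.
Outlet amounts (n = n₀ + ν ξ):
  C: 682.6 − 2(314.4) = 53.93
  B: 0 + 1(314.4) = 314.4
  A: 1437 (inert)
Total out = 53.93 + 314.4 + 1437 = 1806 mol.

1810 mol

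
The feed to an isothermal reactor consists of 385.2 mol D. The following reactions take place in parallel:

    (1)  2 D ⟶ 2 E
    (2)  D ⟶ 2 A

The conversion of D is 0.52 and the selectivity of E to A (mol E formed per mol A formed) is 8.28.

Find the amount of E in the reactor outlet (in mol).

189 mol

Conversion of D: D consumed = 0.52 × 385.2 = 200.3 mol = 2ξ₁ + 1ξ₂.
Selectivity: 2ξ₁ / (2ξ₂) = 8.28 → ξ₁ = 8.28 ξ₂.
Substitute: (2·8.28 + 1) ξ₂ = 200.3 → ξ₂ = 11.41 mol, ξ₁ = 94.45 mol.
Outlet amounts (n = n₀ + Σ ν·ξ):
  D: 385.2 − 2(94.45) − 1(11.41) = 184.9
  E: 0 + 2(94.45) = 188.9
  A: 0 + 2(11.41) = 22.81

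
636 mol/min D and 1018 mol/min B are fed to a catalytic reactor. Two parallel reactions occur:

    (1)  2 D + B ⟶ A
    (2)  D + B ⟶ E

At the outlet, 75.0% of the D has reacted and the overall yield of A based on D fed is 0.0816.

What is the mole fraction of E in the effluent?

Yield of A: 1ξ₁ / 636 = 0.0816 → ξ₁ = 51.9 mol/min.
Conversion of D: 2ξ₁ + 1ξ₂ = 0.75 × 636 = 477 → ξ₂ = 373.2 mol/min.
Outlet amounts (n = n₀ + Σ ν·ξ):
  D: 636 − 2(51.9) − 1(373.2) = 159
  B: 1018 − 1(51.9) − 1(373.2) = 592.9
  A: 0 + 1(51.9) = 51.9
  E: 0 + 1(373.2) = 373.2
Total out = 1177 mol/min; y_E = 373.2 / 1177 = 0.3171.

0.317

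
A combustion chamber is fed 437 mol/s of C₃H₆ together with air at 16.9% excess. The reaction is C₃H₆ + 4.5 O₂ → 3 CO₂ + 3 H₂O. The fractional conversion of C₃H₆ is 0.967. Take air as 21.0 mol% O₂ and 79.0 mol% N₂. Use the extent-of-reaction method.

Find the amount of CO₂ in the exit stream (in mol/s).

1270 mol/s

Stoichiometric O₂ = 4.5 × 437 = 1966 mol/s; O₂ fed = 1966 × 1.169 = 2299 mol/s.
N₂ fed = 2299 × 79/21 = 8648 mol/s.
Fuel reacted = 0.967 × 437 → ξ = 422.6 mol/s.
Outlet (n = n₀ + ν ξ):
  C₃H₆: 437 − 1(422.6) = 14.42
  O₂: 2299 − 4.5(422.6) = 397.2
  N₂: 8648 (inert)
  CO₂: 0 + 3(422.6) = 1268
  H₂O: 0 + 3(422.6) = 1268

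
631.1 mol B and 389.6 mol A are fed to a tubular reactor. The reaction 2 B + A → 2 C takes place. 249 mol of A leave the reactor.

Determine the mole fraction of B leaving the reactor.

0.398

For A: n = n₀ − 1ξ → 249 = 389.6 − 1ξ, giving ξ = 140.6 mol.
Outlet amounts (n = n₀ + ν ξ):
  B: 631.1 − 2(140.6) = 349.9
  A: 389.6 − 1(140.6) = 249
  C: 0 + 2(140.6) = 281.2
Total out = 880.1 mol; y_B = 349.9 / 880.1 = 0.3976.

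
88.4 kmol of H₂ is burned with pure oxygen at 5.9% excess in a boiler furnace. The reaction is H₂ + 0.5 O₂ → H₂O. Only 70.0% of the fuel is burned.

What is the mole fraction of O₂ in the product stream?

0.152

Stoichiometric O₂ = 0.5 × 88.4 = 44.2 kmol; O₂ fed = 44.2 × 1.059 = 46.81 kmol.
Fuel reacted = 0.7 × 88.4 → ξ = 61.88 kmol.
Outlet (n = n₀ + ν ξ):
  H₂: 88.4 − 1(61.88) = 26.52
  O₂: 46.81 − 0.5(61.88) = 15.87
  H₂O: 0 + 1(61.88) = 61.88
Total out = 104.3 kmol; y_O₂ = 15.87 / 104.3 = 0.1522.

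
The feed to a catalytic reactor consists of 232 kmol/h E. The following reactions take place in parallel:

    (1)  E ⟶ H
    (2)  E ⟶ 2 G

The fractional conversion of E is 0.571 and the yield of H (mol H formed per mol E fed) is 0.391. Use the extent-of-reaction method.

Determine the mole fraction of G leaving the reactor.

0.305

Yield of H: 1ξ₁ / 232 = 0.391 → ξ₁ = 90.71 kmol/h.
Conversion of E: 1ξ₁ + 1ξ₂ = 0.571 × 232 = 132.5 → ξ₂ = 41.76 kmol/h.
Outlet amounts (n = n₀ + Σ ν·ξ):
  E: 232 − 1(90.71) − 1(41.76) = 99.53
  H: 0 + 1(90.71) = 90.71
  G: 0 + 2(41.76) = 83.52
Total out = 273.8 kmol/h; y_G = 83.52 / 273.8 = 0.3051.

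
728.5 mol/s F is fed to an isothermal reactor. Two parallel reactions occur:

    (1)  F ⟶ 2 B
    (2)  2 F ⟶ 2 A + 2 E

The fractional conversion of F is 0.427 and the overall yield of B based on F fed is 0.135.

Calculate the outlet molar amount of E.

Yield of B: 2ξ₁ / 728.5 = 0.135 → ξ₁ = 49.17 mol/s.
Conversion of F: 1ξ₁ + 2ξ₂ = 0.427 × 728.5 = 311.1 → ξ₂ = 130.9 mol/s.
Outlet amounts (n = n₀ + Σ ν·ξ):
  F: 728.5 − 1(49.17) − 2(130.9) = 417.4
  B: 0 + 2(49.17) = 98.35
  A: 0 + 2(130.9) = 261.9
  E: 0 + 2(130.9) = 261.9

262 mol/s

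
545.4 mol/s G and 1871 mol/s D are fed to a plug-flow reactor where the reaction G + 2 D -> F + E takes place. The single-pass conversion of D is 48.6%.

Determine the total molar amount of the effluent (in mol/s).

1960 mol/s

D reacted = 0.486 × 1871 = 909.3 mol/s; ν_D = −2, so ξ = 909.3/2 = 454.7 mol/s.
Outlet amounts (n = n₀ + ν ξ):
  G: 545.4 − 1(454.7) = 90.75
  D: 1871 − 2(454.7) = 961.7
  F: 0 + 1(454.7) = 454.7
  E: 0 + 1(454.7) = 454.7
Total out = 90.75 + 961.7 + 454.7 + 454.7 = 1962 mol/s.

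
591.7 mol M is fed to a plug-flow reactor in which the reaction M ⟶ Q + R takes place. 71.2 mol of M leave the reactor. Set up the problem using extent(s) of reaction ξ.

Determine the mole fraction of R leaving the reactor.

0.468

For M: n = n₀ − 1ξ → 71.2 = 591.7 − 1ξ, giving ξ = 520.5 mol.
Outlet amounts (n = n₀ + ν ξ):
  M: 591.7 − 1(520.5) = 71.2
  Q: 0 + 1(520.5) = 520.5
  R: 0 + 1(520.5) = 520.5
Total out = 1112 mol; y_R = 520.5 / 1112 = 0.468.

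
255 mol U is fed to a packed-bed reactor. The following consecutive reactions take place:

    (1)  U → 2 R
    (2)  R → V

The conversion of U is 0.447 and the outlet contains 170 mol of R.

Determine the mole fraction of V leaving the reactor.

Conversion of U: U consumed = 1ξ₁ = 0.447 × 255 → ξ₁ = 114 mol.
R balance: n_R = 0 + 2ξ₁ − 1ξ₂ = 170 → ξ₂ = (2·114 − 170)/1 = 57.97 mol.
Outlet amounts (n = n₀ + Σ ν·ξ):
  U: 255 − 1(114) = 141
  R: 0 + 2(114) − 1(57.97) = 170
  V: 0 + 1(57.97) = 57.97
Total out = 369 mol; y_V = 57.97 / 369 = 0.1571.

0.157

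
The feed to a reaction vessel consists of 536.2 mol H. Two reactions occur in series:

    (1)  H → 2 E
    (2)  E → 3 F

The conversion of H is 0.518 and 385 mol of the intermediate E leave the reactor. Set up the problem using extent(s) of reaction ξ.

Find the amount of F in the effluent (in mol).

512 mol

Conversion of H: H consumed = 1ξ₁ = 0.518 × 536.2 → ξ₁ = 277.8 mol.
E balance: n_E = 0 + 2ξ₁ − 1ξ₂ = 385 → ξ₂ = (2·277.8 − 385)/1 = 170.5 mol.
Outlet amounts (n = n₀ + Σ ν·ξ):
  H: 536.2 − 1(277.8) = 258.4
  E: 0 + 2(277.8) − 1(170.5) = 385
  F: 0 + 3(170.5) = 511.5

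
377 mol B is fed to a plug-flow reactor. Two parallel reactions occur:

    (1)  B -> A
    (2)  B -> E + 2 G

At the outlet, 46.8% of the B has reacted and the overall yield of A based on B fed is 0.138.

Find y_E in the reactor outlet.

0.199

Yield of A: 1ξ₁ / 377 = 0.138 → ξ₁ = 52.03 mol.
Conversion of B: 1ξ₁ + 1ξ₂ = 0.468 × 377 = 176.4 → ξ₂ = 124.4 mol.
Outlet amounts (n = n₀ + Σ ν·ξ):
  B: 377 − 1(52.03) − 1(124.4) = 200.6
  A: 0 + 1(52.03) = 52.03
  E: 0 + 1(124.4) = 124.4
  G: 0 + 2(124.4) = 248.8
Total out = 625.8 mol; y_E = 124.4 / 625.8 = 0.1988.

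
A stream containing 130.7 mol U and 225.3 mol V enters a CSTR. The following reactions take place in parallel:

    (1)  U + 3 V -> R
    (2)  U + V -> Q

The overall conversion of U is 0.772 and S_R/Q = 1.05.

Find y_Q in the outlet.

Conversion of U: U consumed = 0.772 × 130.7 = 100.9 mol = 1ξ₁ + 1ξ₂.
Selectivity: 1ξ₁ / (1ξ₂) = 1.05 → ξ₁ = 1.05 ξ₂.
Substitute: (1·1.05 + 1) ξ₂ = 100.9 → ξ₂ = 49.22 mol, ξ₁ = 51.68 mol.
Outlet amounts (n = n₀ + Σ ν·ξ):
  U: 130.7 − 1(51.68) − 1(49.22) = 29.8
  V: 225.3 − 3(51.68) − 1(49.22) = 21.04
  R: 0 + 1(51.68) = 51.68
  Q: 0 + 1(49.22) = 49.22
Total out = 151.7 mol; y_Q = 49.22 / 151.7 = 0.3244.

0.324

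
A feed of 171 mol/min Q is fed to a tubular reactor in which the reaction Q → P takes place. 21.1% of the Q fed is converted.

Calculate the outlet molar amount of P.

Q reacted = 0.211 × 171 = 36.08 mol/min; ν_Q = −1, so ξ = 36.08/1 = 36.08 mol/min.
Outlet amounts (n = n₀ + ν ξ):
  Q: 171 − 1(36.08) = 134.9
  P: 0 + 1(36.08) = 36.08

36.1 mol/min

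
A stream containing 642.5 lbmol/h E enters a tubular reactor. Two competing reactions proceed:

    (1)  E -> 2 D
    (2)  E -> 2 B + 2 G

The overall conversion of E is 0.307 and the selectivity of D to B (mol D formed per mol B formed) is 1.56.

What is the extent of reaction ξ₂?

ξ₂ = 77 lbmol/h

Conversion of E: E consumed = 0.307 × 642.5 = 197.2 lbmol/h = 1ξ₁ + 1ξ₂.
Selectivity: 2ξ₁ / (2ξ₂) = 1.56 → ξ₁ = 1.56 ξ₂.
Substitute: (1·1.56 + 1) ξ₂ = 197.2 → ξ₂ = 77.05 lbmol/h, ξ₁ = 120.2 lbmol/h.
Outlet amounts (n = n₀ + Σ ν·ξ):
  E: 642.5 − 1(120.2) − 1(77.05) = 445.3
  D: 0 + 2(120.2) = 240.4
  B: 0 + 2(77.05) = 154.1
  G: 0 + 2(77.05) = 154.1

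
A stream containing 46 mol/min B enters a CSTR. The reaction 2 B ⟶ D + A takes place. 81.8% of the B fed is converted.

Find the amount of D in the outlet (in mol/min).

B reacted = 0.818 × 46 = 37.63 mol/min; ν_B = −2, so ξ = 37.63/2 = 18.81 mol/min.
Outlet amounts (n = n₀ + ν ξ):
  B: 46 − 2(18.81) = 8.372
  D: 0 + 1(18.81) = 18.81
  A: 0 + 1(18.81) = 18.81

18.8 mol/min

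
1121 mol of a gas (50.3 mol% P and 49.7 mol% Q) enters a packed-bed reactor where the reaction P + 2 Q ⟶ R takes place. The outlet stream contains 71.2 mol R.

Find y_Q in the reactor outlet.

For R: n = n₀ + 1ξ → 71.2 = 0 + 1ξ, giving ξ = 71.2 mol.
Outlet amounts (n = n₀ + ν ξ):
  P: 563.9 − 1(71.2) = 492.7
  Q: 557.1 − 2(71.2) = 414.7
  R: 0 + 1(71.2) = 71.2
Total out = 978.6 mol; y_Q = 414.7 / 978.6 = 0.4238.

0.424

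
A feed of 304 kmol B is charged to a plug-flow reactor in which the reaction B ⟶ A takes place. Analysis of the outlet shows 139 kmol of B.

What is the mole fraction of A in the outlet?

For B: n = n₀ − 1ξ → 139 = 304 − 1ξ, giving ξ = 165 kmol.
Outlet amounts (n = n₀ + ν ξ):
  B: 304 − 1(165) = 139
  A: 0 + 1(165) = 165
Total out = 304 kmol; y_A = 165 / 304 = 0.5428.

0.543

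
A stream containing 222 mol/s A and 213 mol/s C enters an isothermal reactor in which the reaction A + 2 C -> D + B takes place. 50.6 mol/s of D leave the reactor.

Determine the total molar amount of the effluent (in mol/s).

For D: n = n₀ + 1ξ → 50.6 = 0 + 1ξ, giving ξ = 50.6 mol/s.
Outlet amounts (n = n₀ + ν ξ):
  A: 222 − 1(50.6) = 171.4
  C: 213 − 2(50.6) = 111.8
  D: 0 + 1(50.6) = 50.6
  B: 0 + 1(50.6) = 50.6
Total out = 171.4 + 111.8 + 50.6 + 50.6 = 384.4 mol/s.

384 mol/s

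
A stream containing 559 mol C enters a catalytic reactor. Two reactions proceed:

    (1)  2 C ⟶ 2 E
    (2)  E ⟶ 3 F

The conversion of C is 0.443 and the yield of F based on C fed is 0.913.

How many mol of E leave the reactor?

77.5 mol

Conversion of C: C consumed = 2ξ₁ = 0.443 × 559 → ξ₁ = 123.8 mol.
Yield of F: 3ξ₂ / 559 = 0.913 → ξ₂ = 170.1 mol.
Outlet amounts (n = n₀ + Σ ν·ξ):
  C: 559 − 2(123.8) = 311.4
  E: 0 + 2(123.8) − 1(170.1) = 77.51
  F: 0 + 3(170.1) = 510.4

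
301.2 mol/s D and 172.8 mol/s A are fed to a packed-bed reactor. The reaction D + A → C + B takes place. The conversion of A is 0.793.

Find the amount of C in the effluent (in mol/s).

137 mol/s

A reacted = 0.793 × 172.8 = 137 mol/s; ν_A = −1, so ξ = 137/1 = 137 mol/s.
Outlet amounts (n = n₀ + ν ξ):
  D: 301.2 − 1(137) = 164.2
  A: 172.8 − 1(137) = 35.77
  C: 0 + 1(137) = 137
  B: 0 + 1(137) = 137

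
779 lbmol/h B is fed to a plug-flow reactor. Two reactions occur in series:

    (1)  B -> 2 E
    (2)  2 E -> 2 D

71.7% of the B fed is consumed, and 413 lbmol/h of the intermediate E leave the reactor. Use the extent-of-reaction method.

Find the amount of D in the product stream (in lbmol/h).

704 lbmol/h

Conversion of B: B consumed = 1ξ₁ = 0.717 × 779 → ξ₁ = 558.5 lbmol/h.
E balance: n_E = 0 + 2ξ₁ − 2ξ₂ = 413 → ξ₂ = (2·558.5 − 413)/2 = 352 lbmol/h.
Outlet amounts (n = n₀ + Σ ν·ξ):
  B: 779 − 1(558.5) = 220.5
  E: 0 + 2(558.5) − 2(352) = 413
  D: 0 + 2(352) = 704.1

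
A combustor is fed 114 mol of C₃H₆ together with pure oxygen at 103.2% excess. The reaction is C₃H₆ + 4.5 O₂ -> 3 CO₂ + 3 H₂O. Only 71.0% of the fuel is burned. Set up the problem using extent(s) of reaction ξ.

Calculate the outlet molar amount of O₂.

Stoichiometric O₂ = 4.5 × 114 = 513 mol; O₂ fed = 513 × 2.032 = 1042 mol.
Fuel reacted = 0.71 × 114 → ξ = 80.94 mol.
Outlet (n = n₀ + ν ξ):
  C₃H₆: 114 − 1(80.94) = 33.06
  O₂: 1042 − 4.5(80.94) = 678.2
  CO₂: 0 + 3(80.94) = 242.8
  H₂O: 0 + 3(80.94) = 242.8

678 mol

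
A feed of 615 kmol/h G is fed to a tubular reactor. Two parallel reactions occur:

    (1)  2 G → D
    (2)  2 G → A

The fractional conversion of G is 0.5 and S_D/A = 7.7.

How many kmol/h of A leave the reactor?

17.7 kmol/h

Conversion of G: G consumed = 0.5 × 615 = 307.5 kmol/h = 2ξ₁ + 2ξ₂.
Selectivity: 1ξ₁ / (1ξ₂) = 7.7 → ξ₁ = 7.7 ξ₂.
Substitute: (2·7.7 + 2) ξ₂ = 307.5 → ξ₂ = 17.67 kmol/h, ξ₁ = 136.1 kmol/h.
Outlet amounts (n = n₀ + Σ ν·ξ):
  G: 615 − 2(136.1) − 2(17.67) = 307.5
  D: 0 + 1(136.1) = 136.1
  A: 0 + 1(17.67) = 17.67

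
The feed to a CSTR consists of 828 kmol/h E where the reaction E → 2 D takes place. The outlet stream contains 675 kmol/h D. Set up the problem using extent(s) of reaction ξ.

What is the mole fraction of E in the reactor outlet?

For D: n = n₀ + 2ξ → 675 = 0 + 2ξ, giving ξ = 337.5 kmol/h.
Outlet amounts (n = n₀ + ν ξ):
  E: 828 − 1(337.5) = 490.5
  D: 0 + 2(337.5) = 675
Total out = 1166 kmol/h; y_E = 490.5 / 1166 = 0.4208.

0.421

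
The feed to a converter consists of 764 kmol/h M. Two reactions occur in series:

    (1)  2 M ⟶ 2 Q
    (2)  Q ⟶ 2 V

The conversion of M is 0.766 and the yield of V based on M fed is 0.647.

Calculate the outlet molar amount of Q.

Conversion of M: M consumed = 2ξ₁ = 0.766 × 764 → ξ₁ = 292.6 kmol/h.
Yield of V: 2ξ₂ / 764 = 0.647 → ξ₂ = 247.2 kmol/h.
Outlet amounts (n = n₀ + Σ ν·ξ):
  M: 764 − 2(292.6) = 178.8
  Q: 0 + 2(292.6) − 1(247.2) = 338.1
  V: 0 + 2(247.2) = 494.3

338 kmol/h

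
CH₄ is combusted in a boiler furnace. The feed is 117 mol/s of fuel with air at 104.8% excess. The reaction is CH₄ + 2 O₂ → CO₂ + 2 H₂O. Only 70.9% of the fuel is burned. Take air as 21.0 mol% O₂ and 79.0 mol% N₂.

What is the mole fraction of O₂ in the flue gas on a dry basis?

0.14

Stoichiometric O₂ = 2 × 117 = 234 mol/s; O₂ fed = 234 × 2.048 = 479.2 mol/s.
N₂ fed = 479.2 × 79/21 = 1803 mol/s.
Fuel reacted = 0.709 × 117 → ξ = 82.95 mol/s.
Outlet (n = n₀ + ν ξ):
  CH₄: 117 − 1(82.95) = 34.05
  O₂: 479.2 − 2(82.95) = 313.3
  N₂: 1803 (inert)
  CO₂: 0 + 1(82.95) = 82.95
  H₂O: 0 + 2(82.95) = 165.9
Dry total = 2233 mol/s; y_O₂ (dry) = 313.3 / 2233 = 0.1403.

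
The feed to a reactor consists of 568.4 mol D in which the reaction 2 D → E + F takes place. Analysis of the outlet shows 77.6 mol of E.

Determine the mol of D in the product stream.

413 mol

For E: n = n₀ + 1ξ → 77.6 = 0 + 1ξ, giving ξ = 77.6 mol.
Outlet amounts (n = n₀ + ν ξ):
  D: 568.4 − 2(77.6) = 413.2
  E: 0 + 1(77.6) = 77.6
  F: 0 + 1(77.6) = 77.6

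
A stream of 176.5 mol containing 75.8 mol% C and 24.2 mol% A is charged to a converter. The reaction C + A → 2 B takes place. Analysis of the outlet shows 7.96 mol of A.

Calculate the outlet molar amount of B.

For A: n = n₀ − 1ξ → 7.96 = 42.71 − 1ξ, giving ξ = 34.75 mol.
Outlet amounts (n = n₀ + ν ξ):
  C: 133.8 − 1(34.75) = 99.03
  A: 42.71 − 1(34.75) = 7.96
  B: 0 + 2(34.75) = 69.51

69.5 mol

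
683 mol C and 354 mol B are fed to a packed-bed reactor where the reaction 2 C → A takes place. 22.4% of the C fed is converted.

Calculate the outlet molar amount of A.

C reacted = 0.224 × 683 = 153 mol; ν_C = −2, so ξ = 153/2 = 76.5 mol.
Outlet amounts (n = n₀ + ν ξ):
  C: 683 − 2(76.5) = 530
  A: 0 + 1(76.5) = 76.5
  B: 354 (inert)

76.5 mol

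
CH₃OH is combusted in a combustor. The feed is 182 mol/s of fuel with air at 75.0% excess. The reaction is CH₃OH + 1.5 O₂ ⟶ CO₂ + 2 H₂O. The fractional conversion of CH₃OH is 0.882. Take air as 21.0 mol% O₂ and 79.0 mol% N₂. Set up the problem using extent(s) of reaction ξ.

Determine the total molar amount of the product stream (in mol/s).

2540 mol/s

Stoichiometric O₂ = 1.5 × 182 = 273 mol/s; O₂ fed = 273 × 1.750 = 477.8 mol/s.
N₂ fed = 477.8 × 79/21 = 1797 mol/s.
Fuel reacted = 0.882 × 182 → ξ = 160.5 mol/s.
Outlet (n = n₀ + ν ξ):
  CH₃OH: 182 − 1(160.5) = 21.48
  O₂: 477.8 − 1.5(160.5) = 237
  N₂: 1797 (inert)
  CO₂: 0 + 1(160.5) = 160.5
  H₂O: 0 + 2(160.5) = 321
Total out = 21.48 + 237 + 1797 + 160.5 + 321 = 2537 mol/s.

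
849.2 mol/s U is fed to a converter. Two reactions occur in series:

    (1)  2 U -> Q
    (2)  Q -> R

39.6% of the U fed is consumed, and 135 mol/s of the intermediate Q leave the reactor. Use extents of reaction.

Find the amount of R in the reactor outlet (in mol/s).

Conversion of U: U consumed = 2ξ₁ = 0.396 × 849.2 → ξ₁ = 168.1 mol/s.
Q balance: n_Q = 0 + 1ξ₁ − 1ξ₂ = 135 → ξ₂ = (1·168.1 − 135)/1 = 33.14 mol/s.
Outlet amounts (n = n₀ + Σ ν·ξ):
  U: 849.2 − 2(168.1) = 512.9
  Q: 0 + 1(168.1) − 1(33.14) = 135
  R: 0 + 1(33.14) = 33.14

33.1 mol/s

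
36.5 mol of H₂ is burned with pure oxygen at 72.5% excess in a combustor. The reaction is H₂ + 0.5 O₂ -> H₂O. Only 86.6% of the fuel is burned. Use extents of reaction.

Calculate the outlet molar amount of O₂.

15.7 mol

Stoichiometric O₂ = 0.5 × 36.5 = 18.25 mol; O₂ fed = 18.25 × 1.725 = 31.48 mol.
Fuel reacted = 0.866 × 36.5 → ξ = 31.61 mol.
Outlet (n = n₀ + ν ξ):
  H₂: 36.5 − 1(31.61) = 4.891
  O₂: 31.48 − 0.5(31.61) = 15.68
  H₂O: 0 + 1(31.61) = 31.61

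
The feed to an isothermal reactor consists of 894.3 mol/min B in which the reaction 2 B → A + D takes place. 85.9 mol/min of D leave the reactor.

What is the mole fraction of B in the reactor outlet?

For D: n = n₀ + 1ξ → 85.9 = 0 + 1ξ, giving ξ = 85.9 mol/min.
Outlet amounts (n = n₀ + ν ξ):
  B: 894.3 − 2(85.9) = 722.5
  A: 0 + 1(85.9) = 85.9
  D: 0 + 1(85.9) = 85.9
Total out = 894.3 mol/min; y_B = 722.5 / 894.3 = 0.8079.

0.808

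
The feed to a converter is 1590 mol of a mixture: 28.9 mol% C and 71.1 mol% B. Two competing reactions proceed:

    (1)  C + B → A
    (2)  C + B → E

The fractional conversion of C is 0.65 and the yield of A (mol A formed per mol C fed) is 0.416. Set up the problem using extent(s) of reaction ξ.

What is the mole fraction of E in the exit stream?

0.0833

Yield of A: 1ξ₁ / 459.5 = 0.416 → ξ₁ = 191.2 mol.
Conversion of C: 1ξ₁ + 1ξ₂ = 0.65 × 459.5 = 298.7 → ξ₂ = 107.5 mol.
Outlet amounts (n = n₀ + Σ ν·ξ):
  C: 459.5 − 1(191.2) − 1(107.5) = 160.8
  B: 1130 − 1(191.2) − 1(107.5) = 831.8
  A: 0 + 1(191.2) = 191.2
  E: 0 + 1(107.5) = 107.5
Total out = 1291 mol; y_E = 107.5 / 1291 = 0.08327.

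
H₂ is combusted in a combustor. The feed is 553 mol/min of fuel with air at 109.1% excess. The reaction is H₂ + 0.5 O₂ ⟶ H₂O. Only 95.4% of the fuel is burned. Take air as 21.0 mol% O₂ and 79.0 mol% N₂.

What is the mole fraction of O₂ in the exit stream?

0.103

Stoichiometric O₂ = 0.5 × 553 = 276.5 mol/min; O₂ fed = 276.5 × 2.091 = 578.2 mol/min.
N₂ fed = 578.2 × 79/21 = 2175 mol/min.
Fuel reacted = 0.954 × 553 → ξ = 527.6 mol/min.
Outlet (n = n₀ + ν ξ):
  H₂: 553 − 1(527.6) = 25.44
  O₂: 578.2 − 0.5(527.6) = 314.4
  N₂: 2175 (inert)
  H₂O: 0 + 1(527.6) = 527.6
Total out = 3042 mol/min; y_O₂ = 314.4 / 3042 = 0.1033.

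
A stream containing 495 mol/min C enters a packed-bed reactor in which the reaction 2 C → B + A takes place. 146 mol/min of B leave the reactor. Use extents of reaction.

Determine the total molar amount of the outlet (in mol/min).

For B: n = n₀ + 1ξ → 146 = 0 + 1ξ, giving ξ = 146 mol/min.
Outlet amounts (n = n₀ + ν ξ):
  C: 495 − 2(146) = 203
  B: 0 + 1(146) = 146
  A: 0 + 1(146) = 146
Total out = 203 + 146 + 146 = 495 mol/min.

495 mol/min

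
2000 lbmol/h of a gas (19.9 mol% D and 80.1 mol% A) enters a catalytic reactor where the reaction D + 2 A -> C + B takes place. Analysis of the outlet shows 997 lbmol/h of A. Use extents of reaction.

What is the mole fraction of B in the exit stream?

For A: n = n₀ − 2ξ → 997 = 1602 − 2ξ, giving ξ = 302.5 lbmol/h.
Outlet amounts (n = n₀ + ν ξ):
  D: 398 − 1(302.5) = 95.5
  A: 1602 − 2(302.5) = 997
  C: 0 + 1(302.5) = 302.5
  B: 0 + 1(302.5) = 302.5
Total out = 1698 lbmol/h; y_B = 302.5 / 1698 = 0.1782.

0.178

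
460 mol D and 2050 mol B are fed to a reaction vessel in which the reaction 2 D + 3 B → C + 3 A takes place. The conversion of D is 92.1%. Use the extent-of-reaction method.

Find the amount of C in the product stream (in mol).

212 mol

D reacted = 0.921 × 460 = 423.7 mol; ν_D = −2, so ξ = 423.7/2 = 211.8 mol.
Outlet amounts (n = n₀ + ν ξ):
  D: 460 − 2(211.8) = 36.34
  B: 2050 − 3(211.8) = 1415
  C: 0 + 1(211.8) = 211.8
  A: 0 + 3(211.8) = 635.5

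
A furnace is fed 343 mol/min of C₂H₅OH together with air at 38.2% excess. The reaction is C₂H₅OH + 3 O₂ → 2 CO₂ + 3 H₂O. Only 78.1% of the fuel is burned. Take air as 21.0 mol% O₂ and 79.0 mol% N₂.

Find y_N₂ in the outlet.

0.725

Stoichiometric O₂ = 3 × 343 = 1029 mol/min; O₂ fed = 1029 × 1.382 = 1422 mol/min.
N₂ fed = 1422 × 79/21 = 5350 mol/min.
Fuel reacted = 0.781 × 343 → ξ = 267.9 mol/min.
Outlet (n = n₀ + ν ξ):
  C₂H₅OH: 343 − 1(267.9) = 75.12
  O₂: 1422 − 3(267.9) = 618.4
  N₂: 5350 (inert)
  CO₂: 0 + 2(267.9) = 535.8
  H₂O: 0 + 3(267.9) = 803.6
Total out = 7383 mol/min; y_N₂ = 5350 / 7383 = 0.7246.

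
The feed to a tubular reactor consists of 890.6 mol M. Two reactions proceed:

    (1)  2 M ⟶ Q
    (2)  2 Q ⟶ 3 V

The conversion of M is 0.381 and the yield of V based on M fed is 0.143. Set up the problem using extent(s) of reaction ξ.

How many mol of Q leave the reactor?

84.8 mol

Conversion of M: M consumed = 2ξ₁ = 0.381 × 890.6 → ξ₁ = 169.7 mol.
Yield of V: 3ξ₂ / 890.6 = 0.143 → ξ₂ = 42.45 mol.
Outlet amounts (n = n₀ + Σ ν·ξ):
  M: 890.6 − 2(169.7) = 551.3
  Q: 0 + 1(169.7) − 2(42.45) = 84.76
  V: 0 + 3(42.45) = 127.4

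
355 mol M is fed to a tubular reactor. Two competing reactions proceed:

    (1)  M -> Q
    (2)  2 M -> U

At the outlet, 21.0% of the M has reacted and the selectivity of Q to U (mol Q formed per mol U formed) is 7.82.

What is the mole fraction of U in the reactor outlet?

0.0219

Conversion of M: M consumed = 0.21 × 355 = 74.55 mol = 1ξ₁ + 2ξ₂.
Selectivity: 1ξ₁ / (1ξ₂) = 7.82 → ξ₁ = 7.82 ξ₂.
Substitute: (1·7.82 + 2) ξ₂ = 74.55 → ξ₂ = 7.592 mol, ξ₁ = 59.37 mol.
Outlet amounts (n = n₀ + Σ ν·ξ):
  M: 355 − 1(59.37) − 2(7.592) = 280.4
  Q: 0 + 1(59.37) = 59.37
  U: 0 + 1(7.592) = 7.592
Total out = 347.4 mol; y_U = 7.592 / 347.4 = 0.02185.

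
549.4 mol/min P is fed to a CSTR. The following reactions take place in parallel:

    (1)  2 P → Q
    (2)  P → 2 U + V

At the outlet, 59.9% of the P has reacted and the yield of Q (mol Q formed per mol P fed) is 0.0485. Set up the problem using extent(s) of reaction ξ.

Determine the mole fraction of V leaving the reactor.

0.257

Yield of Q: 1ξ₁ / 549.4 = 0.0485 → ξ₁ = 26.65 mol/min.
Conversion of P: 2ξ₁ + 1ξ₂ = 0.599 × 549.4 = 329.1 → ξ₂ = 275.8 mol/min.
Outlet amounts (n = n₀ + Σ ν·ξ):
  P: 549.4 − 2(26.65) − 1(275.8) = 220.3
  Q: 0 + 1(26.65) = 26.65
  U: 0 + 2(275.8) = 551.6
  V: 0 + 1(275.8) = 275.8
Total out = 1074 mol/min; y_V = 275.8 / 1074 = 0.2567.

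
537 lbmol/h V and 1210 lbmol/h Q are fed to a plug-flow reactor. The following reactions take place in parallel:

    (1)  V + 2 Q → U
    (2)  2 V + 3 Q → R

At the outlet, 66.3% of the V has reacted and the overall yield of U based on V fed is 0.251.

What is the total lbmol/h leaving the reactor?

Yield of U: 1ξ₁ / 537 = 0.251 → ξ₁ = 134.8 lbmol/h.
Conversion of V: 1ξ₁ + 2ξ₂ = 0.663 × 537 = 356 → ξ₂ = 110.6 lbmol/h.
Outlet amounts (n = n₀ + Σ ν·ξ):
  V: 537 − 1(134.8) − 2(110.6) = 181
  Q: 1210 − 2(134.8) − 3(110.6) = 608.6
  U: 0 + 1(134.8) = 134.8
  R: 0 + 1(110.6) = 110.6
Total out = 181 + 608.6 + 134.8 + 110.6 = 1035 lbmol/h.

1030 lbmol/h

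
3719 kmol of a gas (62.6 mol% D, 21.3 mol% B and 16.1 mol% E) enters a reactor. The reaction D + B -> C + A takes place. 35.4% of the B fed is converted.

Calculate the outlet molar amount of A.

B reacted = 0.354 × 792.1 = 280.4 kmol; ν_B = −1, so ξ = 280.4/1 = 280.4 kmol.
Outlet amounts (n = n₀ + ν ξ):
  D: 2328 − 1(280.4) = 2048
  B: 792.1 − 1(280.4) = 511.7
  C: 0 + 1(280.4) = 280.4
  A: 0 + 1(280.4) = 280.4
  E: 598.8 (inert)

280 kmol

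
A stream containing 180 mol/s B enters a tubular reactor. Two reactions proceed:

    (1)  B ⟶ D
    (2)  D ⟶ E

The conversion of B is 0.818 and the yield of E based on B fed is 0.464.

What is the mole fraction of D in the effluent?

Conversion of B: B consumed = 1ξ₁ = 0.818 × 180 → ξ₁ = 147.2 mol/s.
Yield of E: 1ξ₂ / 180 = 0.464 → ξ₂ = 83.52 mol/s.
Outlet amounts (n = n₀ + Σ ν·ξ):
  B: 180 − 1(147.2) = 32.76
  D: 0 + 1(147.2) − 1(83.52) = 63.72
  E: 0 + 1(83.52) = 83.52
Total out = 180 mol/s; y_D = 63.72 / 180 = 0.354.

0.354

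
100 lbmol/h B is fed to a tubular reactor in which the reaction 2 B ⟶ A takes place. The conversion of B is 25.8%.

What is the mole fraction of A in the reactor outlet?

0.148

B reacted = 0.258 × 100 = 25.8 lbmol/h; ν_B = −2, so ξ = 25.8/2 = 12.9 lbmol/h.
Outlet amounts (n = n₀ + ν ξ):
  B: 100 − 2(12.9) = 74.2
  A: 0 + 1(12.9) = 12.9
Total out = 87.1 lbmol/h; y_A = 12.9 / 87.1 = 0.1481.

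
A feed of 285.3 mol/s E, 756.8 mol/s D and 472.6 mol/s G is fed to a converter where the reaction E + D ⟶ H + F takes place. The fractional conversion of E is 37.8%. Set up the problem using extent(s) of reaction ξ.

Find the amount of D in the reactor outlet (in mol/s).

E reacted = 0.378 × 285.3 = 107.8 mol/s; ν_E = −1, so ξ = 107.8/1 = 107.8 mol/s.
Outlet amounts (n = n₀ + ν ξ):
  E: 285.3 − 1(107.8) = 177.5
  D: 756.8 − 1(107.8) = 649
  H: 0 + 1(107.8) = 107.8
  F: 0 + 1(107.8) = 107.8
  G: 472.6 (inert)

649 mol/s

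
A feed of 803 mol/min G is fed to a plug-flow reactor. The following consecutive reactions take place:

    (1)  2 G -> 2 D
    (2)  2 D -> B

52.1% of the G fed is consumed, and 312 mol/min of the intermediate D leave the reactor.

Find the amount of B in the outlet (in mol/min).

53.2 mol/min

Conversion of G: G consumed = 2ξ₁ = 0.521 × 803 → ξ₁ = 209.2 mol/min.
D balance: n_D = 0 + 2ξ₁ − 2ξ₂ = 312 → ξ₂ = (2·209.2 − 312)/2 = 53.18 mol/min.
Outlet amounts (n = n₀ + Σ ν·ξ):
  G: 803 − 2(209.2) = 384.6
  D: 0 + 2(209.2) − 2(53.18) = 312
  B: 0 + 1(53.18) = 53.18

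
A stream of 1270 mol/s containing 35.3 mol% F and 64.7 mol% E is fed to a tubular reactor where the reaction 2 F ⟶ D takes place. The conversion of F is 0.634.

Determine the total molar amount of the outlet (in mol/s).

1130 mol/s

F reacted = 0.634 × 448.3 = 284.2 mol/s; ν_F = −2, so ξ = 284.2/2 = 142.1 mol/s.
Outlet amounts (n = n₀ + ν ξ):
  F: 448.3 − 2(142.1) = 164.1
  D: 0 + 1(142.1) = 142.1
  E: 821.7 (inert)
Total out = 164.1 + 142.1 + 821.7 = 1128 mol/s.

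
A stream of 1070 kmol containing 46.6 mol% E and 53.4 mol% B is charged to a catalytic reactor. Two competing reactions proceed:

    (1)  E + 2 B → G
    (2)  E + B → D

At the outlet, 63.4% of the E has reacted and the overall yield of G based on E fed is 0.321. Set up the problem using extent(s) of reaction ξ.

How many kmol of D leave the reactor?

156 kmol

Yield of G: 1ξ₁ / 498.6 = 0.321 → ξ₁ = 160.1 kmol.
Conversion of E: 1ξ₁ + 1ξ₂ = 0.634 × 498.6 = 316.1 → ξ₂ = 156.1 kmol.
Outlet amounts (n = n₀ + Σ ν·ξ):
  E: 498.6 − 1(160.1) − 1(156.1) = 182.5
  B: 571.4 − 2(160.1) − 1(156.1) = 95.2
  G: 0 + 1(160.1) = 160.1
  D: 0 + 1(156.1) = 156.1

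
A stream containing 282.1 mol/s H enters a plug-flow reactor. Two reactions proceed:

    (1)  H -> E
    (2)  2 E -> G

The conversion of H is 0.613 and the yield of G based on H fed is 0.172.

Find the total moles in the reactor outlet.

234 mol/s

Conversion of H: H consumed = 1ξ₁ = 0.613 × 282.1 → ξ₁ = 172.9 mol/s.
Yield of G: 1ξ₂ / 282.1 = 0.172 → ξ₂ = 48.52 mol/s.
Outlet amounts (n = n₀ + Σ ν·ξ):
  H: 282.1 − 1(172.9) = 109.2
  E: 0 + 1(172.9) − 2(48.52) = 75.88
  G: 0 + 1(48.52) = 48.52
Total out = 109.2 + 75.88 + 48.52 = 233.6 mol/s.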